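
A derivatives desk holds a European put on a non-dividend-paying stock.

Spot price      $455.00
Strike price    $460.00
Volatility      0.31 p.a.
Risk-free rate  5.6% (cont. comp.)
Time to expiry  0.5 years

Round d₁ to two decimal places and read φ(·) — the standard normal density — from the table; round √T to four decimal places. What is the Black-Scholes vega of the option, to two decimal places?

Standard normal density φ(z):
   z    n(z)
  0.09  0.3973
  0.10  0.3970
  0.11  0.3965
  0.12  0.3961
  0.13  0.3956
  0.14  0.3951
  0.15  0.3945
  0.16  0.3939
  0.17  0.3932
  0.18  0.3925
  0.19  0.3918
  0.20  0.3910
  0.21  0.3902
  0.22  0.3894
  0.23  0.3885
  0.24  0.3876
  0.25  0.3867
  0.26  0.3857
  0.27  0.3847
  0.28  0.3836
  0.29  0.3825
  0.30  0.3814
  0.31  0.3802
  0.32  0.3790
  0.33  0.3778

σ√T = 0.31·√0.5 = 0.2192
d₁ = [ln(455/460) + (0.056 + ½·0.31²)·0.5] / (σ√T) = (-0.0109 + 0.0520) / 0.2192 = 0.1875 → 0.19
√T = √0.5 = 0.7071
φ(d₁) = φ(0.19) = 0.3918
vega = S·φ(d₁)·√T = 455·0.3918·0.7071 = 126.0540
(Vega is the same for a European call and put with the same parameters.)

126.05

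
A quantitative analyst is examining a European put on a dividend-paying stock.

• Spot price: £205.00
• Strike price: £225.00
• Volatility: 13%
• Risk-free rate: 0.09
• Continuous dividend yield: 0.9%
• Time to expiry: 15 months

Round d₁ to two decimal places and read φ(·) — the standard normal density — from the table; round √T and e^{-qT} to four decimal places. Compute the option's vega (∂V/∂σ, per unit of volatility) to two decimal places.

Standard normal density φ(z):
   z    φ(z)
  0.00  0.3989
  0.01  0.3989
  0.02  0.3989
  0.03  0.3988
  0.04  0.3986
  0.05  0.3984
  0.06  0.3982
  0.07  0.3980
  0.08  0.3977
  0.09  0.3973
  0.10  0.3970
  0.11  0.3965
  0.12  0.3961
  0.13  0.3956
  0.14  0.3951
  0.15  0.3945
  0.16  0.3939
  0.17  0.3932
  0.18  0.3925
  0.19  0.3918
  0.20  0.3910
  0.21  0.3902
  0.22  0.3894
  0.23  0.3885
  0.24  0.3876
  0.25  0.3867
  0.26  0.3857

T = 1.25;  σ√T = 0.1453
ln(S/K) + (r − q + σ²/2)T = ln(205/225) + (0.09 − 0.009 + 0.13²/2)·1.25 = -0.0931 + 0.1118 = 0.0187
d₁ = 0.0187 / 0.1453 = 0.1288 which rounds to 0.13
√T = √1.25 = 1.1180
φ(d₁) = φ(0.13) = 0.3956
e^(−qT) = e^(−0.009·1.25) = 0.9888
vega = S·e^(−qT)·φ(d₁)·√T = 205·0.9888·0.3956·1.1180 = 89.6521

89.65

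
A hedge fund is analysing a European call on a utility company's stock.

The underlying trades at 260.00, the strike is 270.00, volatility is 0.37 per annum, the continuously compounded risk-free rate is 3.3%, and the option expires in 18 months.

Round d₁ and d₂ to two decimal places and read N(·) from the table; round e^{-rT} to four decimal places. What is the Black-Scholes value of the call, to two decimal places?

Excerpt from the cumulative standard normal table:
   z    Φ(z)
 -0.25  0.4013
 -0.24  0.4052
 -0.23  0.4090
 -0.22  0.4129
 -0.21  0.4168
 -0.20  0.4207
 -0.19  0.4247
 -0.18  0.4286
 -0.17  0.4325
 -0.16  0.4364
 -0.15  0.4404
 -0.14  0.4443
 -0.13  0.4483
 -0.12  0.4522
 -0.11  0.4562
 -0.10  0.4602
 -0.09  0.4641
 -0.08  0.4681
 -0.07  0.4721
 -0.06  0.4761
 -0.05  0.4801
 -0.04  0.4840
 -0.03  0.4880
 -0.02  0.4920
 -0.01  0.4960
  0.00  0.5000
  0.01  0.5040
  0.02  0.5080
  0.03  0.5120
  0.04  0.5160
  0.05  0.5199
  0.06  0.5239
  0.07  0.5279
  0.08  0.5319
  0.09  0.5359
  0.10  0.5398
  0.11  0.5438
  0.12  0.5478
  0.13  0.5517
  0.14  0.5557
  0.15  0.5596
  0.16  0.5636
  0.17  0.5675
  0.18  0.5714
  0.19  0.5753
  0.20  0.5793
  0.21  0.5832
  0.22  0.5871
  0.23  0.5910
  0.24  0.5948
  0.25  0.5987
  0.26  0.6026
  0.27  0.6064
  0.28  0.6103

T = 1.5;  σ√T = 0.4532
d₁ = [ln(260/270) + (0.033 + 0.37²/2)·1.5] / 0.4532 = [-0.0377 + 0.1522] / 0.4532 = 0.2525 which rounds to 0.25
d₂ = d₁ − σ√T = 0.2525 − 0.4532 = -0.2006 which rounds to -0.20
e^(−rT) = e^(−0.033·1.5) = 0.9517
N(d₁) = N(0.25) = 0.5987;  N(d₂) = N(-0.20) = 0.4207
C = 260·0.5987 − 270·0.9517·0.4207 = 155.6620 − 108.1027 = 47.5593

47.56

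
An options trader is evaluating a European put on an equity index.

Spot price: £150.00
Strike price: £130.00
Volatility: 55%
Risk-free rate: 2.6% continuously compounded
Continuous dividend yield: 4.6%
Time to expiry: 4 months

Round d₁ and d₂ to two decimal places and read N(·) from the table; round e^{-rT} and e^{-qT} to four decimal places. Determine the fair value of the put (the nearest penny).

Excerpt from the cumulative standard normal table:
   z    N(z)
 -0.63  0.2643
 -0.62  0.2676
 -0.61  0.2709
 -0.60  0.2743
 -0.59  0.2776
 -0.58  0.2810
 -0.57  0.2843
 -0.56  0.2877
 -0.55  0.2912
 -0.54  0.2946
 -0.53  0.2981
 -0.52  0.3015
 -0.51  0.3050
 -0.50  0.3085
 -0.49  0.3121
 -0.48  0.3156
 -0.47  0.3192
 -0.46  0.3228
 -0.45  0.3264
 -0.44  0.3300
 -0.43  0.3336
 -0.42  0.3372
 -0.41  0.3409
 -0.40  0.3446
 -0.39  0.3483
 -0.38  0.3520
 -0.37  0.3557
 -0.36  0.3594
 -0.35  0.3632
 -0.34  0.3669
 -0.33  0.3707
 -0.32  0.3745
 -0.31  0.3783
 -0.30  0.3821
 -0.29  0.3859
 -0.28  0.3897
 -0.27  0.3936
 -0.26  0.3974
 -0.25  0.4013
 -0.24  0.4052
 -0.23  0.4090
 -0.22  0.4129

T = 0.3333;  σ√T = 0.3175
d₁ = [ln(150/130) + (0.026 − 0.046 + ½·0.55²)·0.3333] / (σ√T) = (0.1431 + 0.0438) / 0.3175 = 0.5884 ⇒ 0.59
d₂ = 0.5884 − 0.3175 = 0.2709 ⇒ 0.27
e^(−qT) = e^(−0.046·0.3333) = 0.9848;  e^(−rT) = e^(−0.026·0.3333) = 0.9914
P = 130·0.9914·N(-0.27) − 150·0.9848·N(-0.59) = 130·0.9914·0.3936 − 150·0.9848·0.2776 = 50.7280 − 41.0071 = 9.7209

£9.72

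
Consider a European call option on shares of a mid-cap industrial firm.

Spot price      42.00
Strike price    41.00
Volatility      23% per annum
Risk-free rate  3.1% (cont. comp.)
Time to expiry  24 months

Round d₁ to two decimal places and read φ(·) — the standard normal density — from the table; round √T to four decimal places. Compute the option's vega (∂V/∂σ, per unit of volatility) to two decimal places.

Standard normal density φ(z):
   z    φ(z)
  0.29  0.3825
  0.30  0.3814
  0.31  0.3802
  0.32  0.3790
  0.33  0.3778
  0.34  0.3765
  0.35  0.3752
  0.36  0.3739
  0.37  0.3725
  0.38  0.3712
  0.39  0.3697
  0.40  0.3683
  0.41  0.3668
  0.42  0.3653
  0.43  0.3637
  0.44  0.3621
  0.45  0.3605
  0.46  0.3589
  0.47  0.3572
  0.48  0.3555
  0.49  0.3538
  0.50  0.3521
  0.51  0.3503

σ√T = 0.23 × 1.4142 = 0.3253
d₁ = [ln(42/41) + (0.031 + ½·0.23²)·2] / (σ√T) = (0.0241 + 0.1149) / 0.3253 = 0.4273 → 0.43
√T = √2 = 1.4142
φ(d₁) = φ(0.43) = 0.3637
vega = S·φ(d₁)·√T = 42·0.3637·1.4142 = 21.6025
(Vega is the same for a European call and put with the same parameters.)

21.60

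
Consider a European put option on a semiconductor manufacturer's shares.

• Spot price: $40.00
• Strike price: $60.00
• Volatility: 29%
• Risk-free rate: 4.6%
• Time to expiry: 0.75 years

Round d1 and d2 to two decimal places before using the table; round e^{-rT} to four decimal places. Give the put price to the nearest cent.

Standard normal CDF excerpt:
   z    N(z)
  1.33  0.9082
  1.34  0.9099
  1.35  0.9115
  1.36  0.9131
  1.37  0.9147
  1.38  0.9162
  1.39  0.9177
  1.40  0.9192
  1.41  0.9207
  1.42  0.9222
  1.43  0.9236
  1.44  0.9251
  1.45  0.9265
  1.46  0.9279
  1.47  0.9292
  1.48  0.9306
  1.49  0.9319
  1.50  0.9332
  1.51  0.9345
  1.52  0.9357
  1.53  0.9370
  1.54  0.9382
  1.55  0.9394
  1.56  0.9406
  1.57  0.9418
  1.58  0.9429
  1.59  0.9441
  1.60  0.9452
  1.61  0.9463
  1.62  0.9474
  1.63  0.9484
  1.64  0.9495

σ√T = 0.29·√0.75 = 0.2511
d₁ = [ln(40/60) + (0.046 + ½·0.29²)·0.75] / (σ√T) = (-0.4055 + 0.0660) / 0.2511 = -1.3515 → -1.35
d₂ = -1.3515 − 0.2511 = -1.6027 → -1.60
exp(−rT) = exp(−0.046·0.75) = 0.9661
N(−d₂) = N(1.60) = 0.9452;  N(−d₁) = N(1.35) = 0.9115
P = 60·0.9661·0.9452 − 40·0.9115 = 54.7895 − 36.4600 = 18.3295

$18.33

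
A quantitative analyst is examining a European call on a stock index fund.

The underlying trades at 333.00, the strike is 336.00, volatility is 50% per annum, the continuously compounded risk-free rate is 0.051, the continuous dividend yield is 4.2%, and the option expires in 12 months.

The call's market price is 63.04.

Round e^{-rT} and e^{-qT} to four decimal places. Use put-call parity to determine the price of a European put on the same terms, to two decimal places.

63.03

exp(−qT) = exp(−0.042·1) = 0.9589;  exp(−rT) = exp(−0.051·1) = 0.9503
Put-call parity: C − P = S·e^(−qT) − K·e^(−rT) = 333·0.9589 − 336·0.9503 = 319.3137 − 319.3008 = 0.0129
P = C − (C − P) = 63.04 − (0.0129) = 63.0271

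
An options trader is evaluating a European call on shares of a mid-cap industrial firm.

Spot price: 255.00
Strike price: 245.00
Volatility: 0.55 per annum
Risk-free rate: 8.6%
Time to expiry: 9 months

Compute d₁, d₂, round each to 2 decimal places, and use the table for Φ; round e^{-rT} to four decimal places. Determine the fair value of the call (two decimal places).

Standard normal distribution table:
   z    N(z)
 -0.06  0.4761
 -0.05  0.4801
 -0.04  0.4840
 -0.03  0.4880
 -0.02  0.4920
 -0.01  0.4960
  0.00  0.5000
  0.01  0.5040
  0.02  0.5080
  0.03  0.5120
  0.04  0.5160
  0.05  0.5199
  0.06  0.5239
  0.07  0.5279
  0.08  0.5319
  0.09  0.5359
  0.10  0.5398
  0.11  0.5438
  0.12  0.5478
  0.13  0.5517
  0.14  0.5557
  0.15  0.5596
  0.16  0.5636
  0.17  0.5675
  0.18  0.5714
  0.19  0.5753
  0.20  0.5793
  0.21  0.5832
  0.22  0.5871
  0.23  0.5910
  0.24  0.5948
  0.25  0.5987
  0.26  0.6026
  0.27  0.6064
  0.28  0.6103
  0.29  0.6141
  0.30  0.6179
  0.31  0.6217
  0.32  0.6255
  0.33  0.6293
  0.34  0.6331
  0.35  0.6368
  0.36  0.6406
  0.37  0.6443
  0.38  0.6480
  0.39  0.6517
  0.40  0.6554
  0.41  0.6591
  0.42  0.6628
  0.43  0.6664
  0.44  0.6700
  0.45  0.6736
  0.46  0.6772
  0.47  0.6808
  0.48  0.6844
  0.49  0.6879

59.68

T = 0.75;  σ√T = 0.4763
d₁ = [ln(255/245) + (0.086 + 0.55²/2)·0.75] / 0.4763 = [0.0400 + 0.1779] / 0.4763 = 0.4576 ⇒ 0.46
d₂ = d₁ − σ√T = 0.4576 − 0.4763 = -0.0188 ⇒ -0.02
exp(−rT) = exp(−0.086·0.75) = 0.9375
N(d₁) = N(0.46) = 0.6772;  N(d₂) = N(-0.02) = 0.4920
C = 255·0.6772 − 245·0.9375·0.4920 = 172.6860 − 113.0062 = 59.6798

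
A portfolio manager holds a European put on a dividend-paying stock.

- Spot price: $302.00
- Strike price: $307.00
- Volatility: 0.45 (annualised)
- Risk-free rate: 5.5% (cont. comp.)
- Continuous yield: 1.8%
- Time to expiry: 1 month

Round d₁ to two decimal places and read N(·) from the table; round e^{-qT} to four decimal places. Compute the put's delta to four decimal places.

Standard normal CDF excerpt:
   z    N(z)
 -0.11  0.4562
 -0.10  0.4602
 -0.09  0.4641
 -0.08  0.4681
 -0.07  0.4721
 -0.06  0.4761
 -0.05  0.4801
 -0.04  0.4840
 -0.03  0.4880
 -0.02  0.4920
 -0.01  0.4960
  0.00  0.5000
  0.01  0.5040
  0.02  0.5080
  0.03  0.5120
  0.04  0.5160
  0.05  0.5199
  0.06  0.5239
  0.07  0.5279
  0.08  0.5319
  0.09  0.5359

σ√T = 0.45·√0.08333 = 0.1299
d₁ = [ln(302/307) + (0.055 − 0.018 + 0.45²/2)·0.08333] / 0.1299 = [-0.0164 + 0.0115] / 0.1299 = -0.0377 ⇒ -0.04
N(d₁) = N(-0.04) = 0.4840
Δ_put = e^(−qT)·(N(d₁) − 1) = 0.9985·(0.4840 − 1) = -0.5152

-0.5152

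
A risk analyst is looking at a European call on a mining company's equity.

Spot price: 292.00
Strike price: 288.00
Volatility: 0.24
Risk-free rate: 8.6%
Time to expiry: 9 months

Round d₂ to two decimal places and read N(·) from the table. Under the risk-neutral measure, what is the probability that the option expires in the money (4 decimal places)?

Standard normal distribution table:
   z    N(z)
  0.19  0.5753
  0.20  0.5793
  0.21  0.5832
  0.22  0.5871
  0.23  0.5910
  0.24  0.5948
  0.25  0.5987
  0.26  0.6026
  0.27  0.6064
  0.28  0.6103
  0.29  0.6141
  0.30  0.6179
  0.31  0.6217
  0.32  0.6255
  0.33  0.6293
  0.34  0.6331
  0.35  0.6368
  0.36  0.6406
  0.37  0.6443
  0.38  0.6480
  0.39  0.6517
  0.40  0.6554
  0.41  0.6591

0.6064

σ√T = 0.24 × 0.8660 = 0.2078
d₁ = [ln(292/288) + (0.086 + 0.24²/2)·0.75] / 0.2078 = [0.0138 + 0.0861] / 0.2078 = 0.4806 which rounds to 0.48
d₂ = d₁ − σ√T = 0.4806 − 0.2078 = 0.2728 which rounds to 0.27
Pr(exercise) under Q = N(d₂) = 0.6064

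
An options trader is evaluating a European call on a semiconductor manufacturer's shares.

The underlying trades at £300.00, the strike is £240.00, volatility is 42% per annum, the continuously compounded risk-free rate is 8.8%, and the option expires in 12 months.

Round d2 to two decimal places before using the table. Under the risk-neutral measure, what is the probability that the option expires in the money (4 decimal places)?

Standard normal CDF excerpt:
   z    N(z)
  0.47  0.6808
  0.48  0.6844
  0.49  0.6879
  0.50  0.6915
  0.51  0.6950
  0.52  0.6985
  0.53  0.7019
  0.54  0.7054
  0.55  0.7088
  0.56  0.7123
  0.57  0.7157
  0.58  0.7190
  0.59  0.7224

T = 1;  σ√T = 0.4200
d₁ = [ln(300/240) + (0.088 + 0.42²/2)·1] / 0.4200 = [0.2231 + 0.1762] / 0.4200 = 0.9508 which rounds to 0.95
d₂ = d₁ − σ√T = 0.9508 − 0.4200 = 0.5308 which rounds to 0.53
Risk-neutral Pr[S_T > K] = N(d₂) = N(0.53) = 0.7019

0.7019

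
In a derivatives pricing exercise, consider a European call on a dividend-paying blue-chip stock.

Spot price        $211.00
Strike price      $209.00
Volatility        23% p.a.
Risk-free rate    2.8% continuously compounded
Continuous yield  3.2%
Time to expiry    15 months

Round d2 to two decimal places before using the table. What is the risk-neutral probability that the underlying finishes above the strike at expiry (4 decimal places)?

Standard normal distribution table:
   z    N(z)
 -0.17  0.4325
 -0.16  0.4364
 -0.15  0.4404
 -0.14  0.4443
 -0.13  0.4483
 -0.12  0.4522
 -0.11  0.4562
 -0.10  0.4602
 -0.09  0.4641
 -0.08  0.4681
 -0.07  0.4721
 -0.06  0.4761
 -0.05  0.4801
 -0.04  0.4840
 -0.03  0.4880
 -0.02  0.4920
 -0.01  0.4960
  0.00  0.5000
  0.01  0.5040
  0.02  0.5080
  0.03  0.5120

σ√T = 0.23·√1.25 = 0.2571
ln(S/K) + (r − q + σ²/2)T = ln(211/209) + (0.028 − 0.032 + 0.23²/2)·1.25 = 0.0095 + 0.0281 = 0.0376
d₁ = 0.0376 / 0.2571 = 0.1462 which rounds to 0.15
d₂ = d₁ − σ√T = 0.1462 − 0.2571 = -0.1110 which rounds to -0.11
Risk-neutral Pr[S_T > K] = N(d₂) = N(-0.11) = 0.4562

0.4562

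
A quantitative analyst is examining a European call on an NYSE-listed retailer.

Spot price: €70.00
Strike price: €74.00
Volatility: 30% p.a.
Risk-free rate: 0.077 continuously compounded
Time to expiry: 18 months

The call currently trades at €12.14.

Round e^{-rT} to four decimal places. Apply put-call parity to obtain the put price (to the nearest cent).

€8.07

e^(−rT) = e^(−0.077·1.5) = 0.8909
Put-call parity: C − P = S − K·e^(−rT) = 70 − 74·0.8909 = 70 − 65.9266 = 4.0734
P = C − (C − P) = 12.14 − (4.0734) = 8.0666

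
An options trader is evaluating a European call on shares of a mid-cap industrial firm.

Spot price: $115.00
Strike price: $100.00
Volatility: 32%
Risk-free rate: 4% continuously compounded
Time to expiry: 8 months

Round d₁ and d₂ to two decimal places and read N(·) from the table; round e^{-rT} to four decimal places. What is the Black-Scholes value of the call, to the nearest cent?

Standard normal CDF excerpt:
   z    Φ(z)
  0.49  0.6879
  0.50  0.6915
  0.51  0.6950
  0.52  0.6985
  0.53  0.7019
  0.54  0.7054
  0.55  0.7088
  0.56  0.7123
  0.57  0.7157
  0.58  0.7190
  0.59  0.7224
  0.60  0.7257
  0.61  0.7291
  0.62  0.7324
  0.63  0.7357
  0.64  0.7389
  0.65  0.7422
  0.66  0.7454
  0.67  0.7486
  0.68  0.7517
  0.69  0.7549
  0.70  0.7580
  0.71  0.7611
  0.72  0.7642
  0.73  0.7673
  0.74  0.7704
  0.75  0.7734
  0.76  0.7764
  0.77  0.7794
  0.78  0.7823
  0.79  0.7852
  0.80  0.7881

$21.96

σ√T = 0.32·√0.6667 = 0.2613
d₁ = [ln(115/100) + (0.04 + ½·0.32²)·0.6667] / (σ√T) = (0.1398 + 0.0608) / 0.2613 = 0.7676 ⇒ 0.77
d₂ = 0.7676 − 0.2613 = 0.5063 ⇒ 0.51
exp(−rT) = exp(−0.04·0.6667) = 0.9737
C = 115·N(0.77) − 100·0.9737·N(0.51) = 115·0.7794 − 100·0.9737·0.6950 = 89.6310 − 67.6722 = 21.9588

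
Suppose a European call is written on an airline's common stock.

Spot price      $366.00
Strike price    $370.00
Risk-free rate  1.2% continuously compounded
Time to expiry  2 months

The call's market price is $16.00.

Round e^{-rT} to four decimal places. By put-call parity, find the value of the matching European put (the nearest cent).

e^(−rT) = e^(−0.012·0.1667) = 0.9980
Put-call parity: C − P = S − K·e^(−rT) = 366 − 370·0.9980 = 366 − 369.2600 = -3.2600
P = C − (C − P) = 16.00 − (-3.2600) = 19.2600

$19.26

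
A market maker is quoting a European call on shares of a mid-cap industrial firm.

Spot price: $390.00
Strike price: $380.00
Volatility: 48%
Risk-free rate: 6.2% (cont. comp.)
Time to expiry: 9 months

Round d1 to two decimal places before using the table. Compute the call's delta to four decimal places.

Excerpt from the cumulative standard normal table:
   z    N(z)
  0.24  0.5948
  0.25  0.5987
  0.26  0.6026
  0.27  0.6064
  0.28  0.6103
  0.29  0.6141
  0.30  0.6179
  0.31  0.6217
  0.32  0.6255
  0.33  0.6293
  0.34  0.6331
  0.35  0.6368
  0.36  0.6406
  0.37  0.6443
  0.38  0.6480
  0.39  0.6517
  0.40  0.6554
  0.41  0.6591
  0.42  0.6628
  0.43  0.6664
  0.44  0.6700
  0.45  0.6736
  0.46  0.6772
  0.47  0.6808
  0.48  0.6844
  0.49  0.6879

σ√T = 0.48 × 0.8660 = 0.4157
ln(S/K) + (r + σ²/2)T = ln(390/380) + (0.062 + 0.48²/2)·0.75 = 0.0260 + 0.1329 = 0.1589
d₁ = 0.1589 / 0.4157 = 0.3822 which rounds to 0.38
N(d₁) = N(0.38) = 0.6480
Δ_call = N(d₁) = 0.6480

0.6480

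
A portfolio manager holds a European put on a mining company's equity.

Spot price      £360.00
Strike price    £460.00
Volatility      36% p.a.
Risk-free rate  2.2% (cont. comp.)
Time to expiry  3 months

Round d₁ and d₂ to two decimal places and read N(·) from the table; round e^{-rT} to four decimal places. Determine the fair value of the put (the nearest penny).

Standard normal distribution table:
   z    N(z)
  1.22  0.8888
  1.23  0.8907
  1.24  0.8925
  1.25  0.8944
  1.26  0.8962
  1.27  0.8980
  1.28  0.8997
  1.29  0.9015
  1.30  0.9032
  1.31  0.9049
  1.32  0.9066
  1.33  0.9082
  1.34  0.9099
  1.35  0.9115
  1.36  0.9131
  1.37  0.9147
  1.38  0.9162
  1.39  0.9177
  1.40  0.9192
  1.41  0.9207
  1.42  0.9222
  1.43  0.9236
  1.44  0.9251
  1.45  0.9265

£100.58

σ√T = 0.36·√0.25 = 0.1800
d₁ = [ln(360/460) + (0.022 + 0.36²/2)·0.25] / 0.1800 = [-0.2451 + 0.0217] / 0.1800 = -1.2412 ⇒ -1.24
d₂ = d₁ − σ√T = -1.2412 − 0.1800 = -1.4212 ⇒ -1.42
exp(−rT) = exp(−0.022·0.25) = 0.9945
N(−d₂) = N(1.42) = 0.9222;  N(−d₁) = N(1.24) = 0.8925
P = 460·0.9945·0.9222 − 360·0.8925 = 421.8788 − 321.3000 = 100.5788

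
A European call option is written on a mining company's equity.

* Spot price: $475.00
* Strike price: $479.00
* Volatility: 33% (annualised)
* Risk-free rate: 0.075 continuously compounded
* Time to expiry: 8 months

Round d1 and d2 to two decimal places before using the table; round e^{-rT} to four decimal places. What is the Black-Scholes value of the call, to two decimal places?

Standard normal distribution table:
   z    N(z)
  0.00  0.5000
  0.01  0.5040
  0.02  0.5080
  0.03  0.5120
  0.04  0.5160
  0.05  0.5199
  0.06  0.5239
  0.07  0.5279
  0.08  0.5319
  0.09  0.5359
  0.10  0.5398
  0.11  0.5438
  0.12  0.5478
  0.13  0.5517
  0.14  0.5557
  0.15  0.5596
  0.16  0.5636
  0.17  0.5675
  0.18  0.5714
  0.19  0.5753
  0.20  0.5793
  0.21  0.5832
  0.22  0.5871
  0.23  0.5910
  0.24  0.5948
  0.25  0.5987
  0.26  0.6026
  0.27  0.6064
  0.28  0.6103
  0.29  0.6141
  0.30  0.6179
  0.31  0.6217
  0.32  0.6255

σ√T = 0.33·√0.6667 = 0.2694
d₁ = [ln(475/479) + (0.075 + ½·0.33²)·0.6667] / (σ√T) = (-0.0084 + 0.0863) / 0.2694 = 0.2892 ⇒ 0.29
d₂ = 0.2892 − 0.2694 = 0.0197 ⇒ 0.02
e^(−rT) = e^(−0.075·0.6667) = 0.9512
N(d₁) = N(0.29) = 0.6141;  N(d₂) = N(0.02) = 0.5080
C = 475·0.6141 − 479·0.9512·0.5080 = 291.6975 − 231.4574 = 60.2401

$60.24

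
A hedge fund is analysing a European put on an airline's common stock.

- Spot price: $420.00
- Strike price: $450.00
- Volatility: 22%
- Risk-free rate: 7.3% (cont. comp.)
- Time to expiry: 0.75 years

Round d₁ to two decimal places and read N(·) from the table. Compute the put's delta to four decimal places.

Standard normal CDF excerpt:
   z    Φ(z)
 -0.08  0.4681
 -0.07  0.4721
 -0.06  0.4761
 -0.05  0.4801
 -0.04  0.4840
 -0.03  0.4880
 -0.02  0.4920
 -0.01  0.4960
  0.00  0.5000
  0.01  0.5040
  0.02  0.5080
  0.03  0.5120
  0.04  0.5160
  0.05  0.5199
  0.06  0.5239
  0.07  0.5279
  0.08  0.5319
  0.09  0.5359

-0.4920

σ√T = 0.22 × 0.8660 = 0.1905
d₁ = [ln(420/450) + (0.073 + 0.22²/2)·0.75] / 0.1905 = [-0.0690 + 0.0729] / 0.1905 = 0.0205 which rounds to 0.02
N(d₁) = N(0.02) = 0.5080
Δ_put = N(d₁) − 1 = 0.5080 − 1 = -0.4920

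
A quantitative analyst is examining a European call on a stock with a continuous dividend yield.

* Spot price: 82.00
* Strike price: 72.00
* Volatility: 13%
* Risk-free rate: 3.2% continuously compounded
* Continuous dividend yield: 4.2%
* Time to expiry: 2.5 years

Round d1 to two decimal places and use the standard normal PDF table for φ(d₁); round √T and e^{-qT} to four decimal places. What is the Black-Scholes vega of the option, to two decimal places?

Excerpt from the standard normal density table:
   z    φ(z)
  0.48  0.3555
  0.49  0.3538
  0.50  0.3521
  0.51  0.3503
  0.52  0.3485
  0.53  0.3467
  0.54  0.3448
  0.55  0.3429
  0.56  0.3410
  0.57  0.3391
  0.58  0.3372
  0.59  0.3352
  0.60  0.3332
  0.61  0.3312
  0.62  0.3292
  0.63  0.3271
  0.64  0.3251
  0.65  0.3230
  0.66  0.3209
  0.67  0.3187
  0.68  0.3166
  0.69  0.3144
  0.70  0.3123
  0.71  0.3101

σ√T = 0.13 × 1.5811 = 0.2055
d₁ = [ln(82/72) + (0.032 − 0.042 + 0.13²/2)·2.5] / 0.2055 = [0.1301 − 0.0039] / 0.2055 = 0.6139 ⇒ 0.61
√T = √2.5 = 1.5811
φ(d₁) = φ(0.61) = 0.3312
exp(−qT) = exp(−0.042·2.5) = 0.9003
vega = S·exp(−qT)·φ(d₁)·√T = 82·0.9003·0.3312·1.5811 = 38.6590

38.66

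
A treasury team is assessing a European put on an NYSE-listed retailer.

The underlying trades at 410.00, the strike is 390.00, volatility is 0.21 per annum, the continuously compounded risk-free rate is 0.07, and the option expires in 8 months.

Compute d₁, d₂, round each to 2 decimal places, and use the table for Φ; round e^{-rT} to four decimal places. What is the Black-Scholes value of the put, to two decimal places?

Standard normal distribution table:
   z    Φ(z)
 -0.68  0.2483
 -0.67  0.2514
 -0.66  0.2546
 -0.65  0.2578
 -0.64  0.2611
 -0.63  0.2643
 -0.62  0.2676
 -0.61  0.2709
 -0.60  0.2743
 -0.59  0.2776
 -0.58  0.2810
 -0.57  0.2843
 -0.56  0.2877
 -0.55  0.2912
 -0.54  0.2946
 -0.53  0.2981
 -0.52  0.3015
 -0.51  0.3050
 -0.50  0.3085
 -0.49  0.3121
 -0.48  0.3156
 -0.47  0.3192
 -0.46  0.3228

T = 0.6667;  σ√T = 0.1715
d₁ = [ln(410/390) + (0.07 + 0.21²/2)·0.6667] / 0.1715 = [0.0500 + 0.0614] / 0.1715 = 0.6496 which rounds to 0.65
d₂ = d₁ − σ√T = 0.6496 − 0.1715 = 0.4781 which rounds to 0.48
e^(−rT) = e^(−0.07·0.6667) = 0.9544
P = 390·0.9544·N(-0.48) − 410·N(-0.65) = 390·0.9544·0.3156 − 410·0.2578 = 117.4714 − 105.6980 = 11.7734

11.77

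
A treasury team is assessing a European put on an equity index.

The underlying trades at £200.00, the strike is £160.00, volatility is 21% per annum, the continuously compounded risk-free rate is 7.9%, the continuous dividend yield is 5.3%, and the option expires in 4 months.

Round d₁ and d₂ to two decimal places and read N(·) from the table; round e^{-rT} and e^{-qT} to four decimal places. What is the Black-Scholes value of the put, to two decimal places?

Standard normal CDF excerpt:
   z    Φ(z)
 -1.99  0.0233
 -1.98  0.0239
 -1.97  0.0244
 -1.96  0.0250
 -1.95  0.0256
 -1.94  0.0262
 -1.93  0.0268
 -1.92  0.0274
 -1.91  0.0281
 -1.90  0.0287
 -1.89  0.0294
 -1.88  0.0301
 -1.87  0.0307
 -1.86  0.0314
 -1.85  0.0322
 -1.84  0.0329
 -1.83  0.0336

£0.22

σ√T = 0.21 × 0.5774 = 0.1212
d₁ = [ln(200/160) + (0.079 − 0.053 + 0.21²/2)·0.3333] / 0.1212 = [0.2231 + 0.0160] / 0.1212 = 1.9726 ≈ 1.97
d₂ = d₁ − σ√T = 1.9726 − 0.1212 = 1.8513 ≈ 1.85
e^(−qT) = e^(−0.053·0.3333) = 0.9825;  e^(−rT) = e^(−0.079·0.3333) = 0.9740
N(−d₂) = N(-1.85) = 0.0322;  N(−d₁) = N(-1.97) = 0.0244
P = 160·0.9740·0.0322 − 200·0.9825·0.0244 = 5.0180 − 4.7946 = 0.2234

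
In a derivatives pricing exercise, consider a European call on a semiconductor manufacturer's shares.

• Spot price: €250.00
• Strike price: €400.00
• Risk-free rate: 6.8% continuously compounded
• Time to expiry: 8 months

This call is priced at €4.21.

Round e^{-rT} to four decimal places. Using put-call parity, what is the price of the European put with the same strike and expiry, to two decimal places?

exp(−rT) = exp(−0.068·0.6667) = 0.9557
Put-call parity: C − P = S − K·e^(−rT) = 250 − 400·0.9557 = 250 − 382.2800 = -132.2800
P = C − (C − P) = 4.21 − (-132.2800) = 136.4900

€136.49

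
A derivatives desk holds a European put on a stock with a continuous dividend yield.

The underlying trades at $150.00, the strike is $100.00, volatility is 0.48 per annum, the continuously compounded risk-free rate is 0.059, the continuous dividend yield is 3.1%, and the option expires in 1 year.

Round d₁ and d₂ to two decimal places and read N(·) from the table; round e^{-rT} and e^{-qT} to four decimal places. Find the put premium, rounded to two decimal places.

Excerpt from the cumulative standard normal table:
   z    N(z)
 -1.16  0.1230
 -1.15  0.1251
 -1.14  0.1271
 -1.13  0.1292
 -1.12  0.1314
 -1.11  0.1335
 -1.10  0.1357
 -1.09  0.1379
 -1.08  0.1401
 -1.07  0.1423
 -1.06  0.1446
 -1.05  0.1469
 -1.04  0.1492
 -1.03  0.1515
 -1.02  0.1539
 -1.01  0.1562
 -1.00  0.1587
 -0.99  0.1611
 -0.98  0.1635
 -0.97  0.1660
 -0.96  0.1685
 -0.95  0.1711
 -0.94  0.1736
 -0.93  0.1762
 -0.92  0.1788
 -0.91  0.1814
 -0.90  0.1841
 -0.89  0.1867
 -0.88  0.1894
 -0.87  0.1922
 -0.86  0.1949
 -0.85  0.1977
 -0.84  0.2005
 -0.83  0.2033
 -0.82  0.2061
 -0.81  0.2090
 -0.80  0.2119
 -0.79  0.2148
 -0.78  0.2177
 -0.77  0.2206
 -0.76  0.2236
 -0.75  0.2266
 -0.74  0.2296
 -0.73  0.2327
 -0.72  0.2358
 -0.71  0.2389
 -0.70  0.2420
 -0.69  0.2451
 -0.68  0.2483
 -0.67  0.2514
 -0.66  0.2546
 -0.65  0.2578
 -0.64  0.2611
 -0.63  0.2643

T = 1;  σ√T = 0.4800
d₁ = [ln(150/100) + (0.059 − 0.031 + 0.48²/2)·1] / 0.4800 = [0.4055 + 0.1432] / 0.4800 = 1.1431 ≈ 1.14
d₂ = d₁ − σ√T = 1.1431 − 0.4800 = 0.6631 ≈ 0.66
e^(−qT) = e^(−0.031·1) = 0.9695;  e^(−rT) = e^(−0.059·1) = 0.9427
N(−d₂) = N(-0.66) = 0.2546;  N(−d₁) = N(-1.14) = 0.1271
P = 100·0.9427·0.2546 − 150·0.9695·0.1271 = 24.0011 − 18.4835 = 5.5176

$5.52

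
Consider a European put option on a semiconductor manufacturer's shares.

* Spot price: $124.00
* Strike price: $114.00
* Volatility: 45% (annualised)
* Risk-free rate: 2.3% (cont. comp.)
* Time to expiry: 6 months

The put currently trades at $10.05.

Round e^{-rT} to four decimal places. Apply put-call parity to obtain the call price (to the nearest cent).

e^(−rT) = e^(−0.023·0.5) = 0.9886
Put-call parity: C − P = S − K·e^(−rT) = 124 − 114·0.9886 = 124 − 112.7004 = 11.2996
C = P + (C − P) = 10.05 + (11.2996) = 21.3496

$21.35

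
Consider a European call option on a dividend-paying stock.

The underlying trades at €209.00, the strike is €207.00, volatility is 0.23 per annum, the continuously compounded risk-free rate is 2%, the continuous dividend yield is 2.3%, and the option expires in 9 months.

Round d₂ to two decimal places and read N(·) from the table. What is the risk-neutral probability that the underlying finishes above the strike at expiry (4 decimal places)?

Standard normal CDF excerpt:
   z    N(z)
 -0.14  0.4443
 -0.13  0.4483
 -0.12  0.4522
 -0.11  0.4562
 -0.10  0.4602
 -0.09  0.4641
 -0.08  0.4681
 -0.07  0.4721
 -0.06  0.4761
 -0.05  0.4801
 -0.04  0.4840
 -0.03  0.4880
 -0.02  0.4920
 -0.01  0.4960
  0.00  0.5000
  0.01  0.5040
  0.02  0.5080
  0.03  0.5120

0.4761

T = 0.75;  σ√T = 0.1992
d₁ = [ln(209/207) + (0.02 − 0.023 + 0.23²/2)·0.75] / 0.1992 = [0.0096 + 0.0176] / 0.1992 = 0.1366 which rounds to 0.14
d₂ = d₁ − σ√T = 0.1366 − 0.1992 = -0.0626 which rounds to -0.06
Pr(exercise) under Q = N(d₂) = 0.4761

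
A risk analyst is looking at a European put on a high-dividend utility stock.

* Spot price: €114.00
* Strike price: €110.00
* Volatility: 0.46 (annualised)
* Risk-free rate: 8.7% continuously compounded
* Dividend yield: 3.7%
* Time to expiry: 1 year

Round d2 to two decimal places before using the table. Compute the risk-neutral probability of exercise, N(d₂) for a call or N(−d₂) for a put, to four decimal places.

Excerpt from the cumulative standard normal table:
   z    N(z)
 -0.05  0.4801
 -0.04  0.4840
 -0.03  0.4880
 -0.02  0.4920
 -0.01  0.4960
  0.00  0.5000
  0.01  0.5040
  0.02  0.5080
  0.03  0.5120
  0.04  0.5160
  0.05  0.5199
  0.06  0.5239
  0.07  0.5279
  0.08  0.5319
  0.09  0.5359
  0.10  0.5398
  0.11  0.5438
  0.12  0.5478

σ√T = 0.46·√1 = 0.4600
d₁ = [ln(114/110) + (0.087 − 0.037 + 0.46²/2)·1] / 0.4600 = [0.0357 + 0.1558] / 0.4600 = 0.4163 which rounds to 0.42
d₂ = d₁ − σ√T = 0.4163 − 0.4600 = -0.0437 which rounds to -0.04
Pr(exercise) under Q = N(−d₂) = N(0.04) = 0.5160

0.5160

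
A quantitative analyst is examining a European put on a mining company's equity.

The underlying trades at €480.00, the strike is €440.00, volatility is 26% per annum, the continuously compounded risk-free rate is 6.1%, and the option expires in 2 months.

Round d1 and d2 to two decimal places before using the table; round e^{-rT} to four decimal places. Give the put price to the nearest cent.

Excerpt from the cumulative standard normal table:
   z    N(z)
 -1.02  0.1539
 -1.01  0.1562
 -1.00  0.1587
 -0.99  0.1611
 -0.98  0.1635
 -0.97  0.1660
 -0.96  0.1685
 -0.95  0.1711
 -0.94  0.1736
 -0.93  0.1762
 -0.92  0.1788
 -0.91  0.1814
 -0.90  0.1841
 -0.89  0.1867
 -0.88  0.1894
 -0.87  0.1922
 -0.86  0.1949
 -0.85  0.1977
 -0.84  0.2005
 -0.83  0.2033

€5.21

σ√T = 0.26·√0.1667 = 0.1061
d₁ = [ln(480/440) + (0.061 + ½·0.26²)·0.1667] / (σ√T) = (0.0870 + 0.0158) / 0.1061 = 0.9686 ⇒ 0.97
d₂ = 0.9686 − 0.1061 = 0.8625 ⇒ 0.86
exp(−rT) = exp(−0.061·0.1667) = 0.9899
P = 440·0.9899·N(-0.86) − 480·N(-0.97) = 440·0.9899·0.1949 − 480·0.1660 = 84.8899 − 79.6800 = 5.2099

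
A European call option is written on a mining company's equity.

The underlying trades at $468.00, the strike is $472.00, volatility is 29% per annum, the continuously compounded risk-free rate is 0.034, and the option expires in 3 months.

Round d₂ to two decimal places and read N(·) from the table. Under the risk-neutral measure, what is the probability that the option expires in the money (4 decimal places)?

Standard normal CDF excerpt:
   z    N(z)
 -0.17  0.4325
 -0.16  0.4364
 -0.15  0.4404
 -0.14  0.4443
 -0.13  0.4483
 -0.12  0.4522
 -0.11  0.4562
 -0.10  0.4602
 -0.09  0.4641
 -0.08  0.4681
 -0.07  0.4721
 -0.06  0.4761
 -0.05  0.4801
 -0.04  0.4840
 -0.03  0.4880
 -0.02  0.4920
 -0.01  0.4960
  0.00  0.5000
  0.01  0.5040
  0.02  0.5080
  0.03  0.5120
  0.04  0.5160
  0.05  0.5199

T = 0.25;  σ√T = 0.1450
d₁ = [ln(468/472) + (0.034 + 0.29²/2)·0.25] / 0.1450 = [-0.0085 + 0.0190] / 0.1450 = 0.0724 which rounds to 0.07
d₂ = d₁ − σ√T = 0.0724 − 0.1450 = -0.0726 which rounds to -0.07
Risk-neutral Pr[S_T > K] = N(d₂) = N(-0.07) = 0.4721

0.4721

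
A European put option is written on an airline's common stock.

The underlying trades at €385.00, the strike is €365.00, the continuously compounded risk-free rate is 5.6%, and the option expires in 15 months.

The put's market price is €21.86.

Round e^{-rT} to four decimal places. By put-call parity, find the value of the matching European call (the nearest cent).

€66.53

e^(−rT) = e^(−0.056·1.25) = 0.9324
Put-call parity: C − P = S − K·e^(−rT) = 385 − 365·0.9324 = 385 − 340.3260 = 44.6740
C = P + (C − P) = 21.86 + (44.6740) = 66.5340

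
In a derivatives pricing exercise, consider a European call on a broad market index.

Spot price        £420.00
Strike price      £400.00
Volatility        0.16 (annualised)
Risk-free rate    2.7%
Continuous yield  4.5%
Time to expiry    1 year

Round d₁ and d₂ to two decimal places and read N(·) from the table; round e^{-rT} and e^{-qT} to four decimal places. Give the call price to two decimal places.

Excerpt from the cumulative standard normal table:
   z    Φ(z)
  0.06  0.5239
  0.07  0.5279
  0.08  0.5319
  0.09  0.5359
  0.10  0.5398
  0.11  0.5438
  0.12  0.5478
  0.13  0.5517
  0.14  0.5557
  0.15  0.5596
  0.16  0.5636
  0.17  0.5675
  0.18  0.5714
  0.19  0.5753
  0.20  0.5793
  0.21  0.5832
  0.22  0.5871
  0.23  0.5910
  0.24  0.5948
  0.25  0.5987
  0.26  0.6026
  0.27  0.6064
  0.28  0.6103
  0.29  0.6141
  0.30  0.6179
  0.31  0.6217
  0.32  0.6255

£31.75

T = 1;  σ√T = 0.1600
d₁ = [ln(420/400) + (0.027 − 0.045 + 0.16²/2)·1] / 0.1600 = [0.0488 − 0.0052] / 0.1600 = 0.2724 ≈ 0.27
d₂ = d₁ − σ√T = 0.2724 − 0.1600 = 0.1124 ≈ 0.11
e^(−qT) = e^(−0.045·1) = 0.9560;  e^(−rT) = e^(−0.027·1) = 0.9734
N(d₁) = N(0.27) = 0.6064;  N(d₂) = N(0.11) = 0.5438
C = 420·0.9560·0.6064 − 400·0.9734·0.5438 = 243.4817 − 211.7340 = 31.7478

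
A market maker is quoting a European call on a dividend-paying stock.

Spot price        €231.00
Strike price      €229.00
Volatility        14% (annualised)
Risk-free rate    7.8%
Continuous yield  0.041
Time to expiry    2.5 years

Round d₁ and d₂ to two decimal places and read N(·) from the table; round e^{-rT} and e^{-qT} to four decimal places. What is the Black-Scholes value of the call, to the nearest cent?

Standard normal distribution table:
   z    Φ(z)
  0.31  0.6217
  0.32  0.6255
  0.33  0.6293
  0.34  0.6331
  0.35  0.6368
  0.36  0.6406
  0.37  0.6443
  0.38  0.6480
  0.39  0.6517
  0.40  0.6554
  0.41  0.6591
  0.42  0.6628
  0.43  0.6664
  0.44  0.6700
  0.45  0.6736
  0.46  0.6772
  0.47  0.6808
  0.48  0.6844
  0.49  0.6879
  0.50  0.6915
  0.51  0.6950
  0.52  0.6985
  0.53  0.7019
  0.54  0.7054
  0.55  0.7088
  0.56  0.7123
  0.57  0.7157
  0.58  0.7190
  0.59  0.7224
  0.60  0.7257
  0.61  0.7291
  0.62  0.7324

T = 2.5;  σ√T = 0.2214
ln(S/K) + (r − q + σ²/2)T = ln(231/229) + (0.078 − 0.041 + 0.14²/2)·2.5 = 0.0087 + 0.1170 = 0.1257
d₁ = 0.1257 / 0.2214 = 0.5678 → 0.57
d₂ = d₁ − σ√T = 0.5678 − 0.2214 = 0.3465 → 0.35
exp(−qT) = exp(−0.041·2.5) = 0.9026;  exp(−rT) = exp(−0.078·2.5) = 0.8228
N(d₁) = N(0.57) = 0.7157;  N(d₂) = N(0.35) = 0.6368
C = 231·0.9026·0.7157 − 229·0.8228·0.6368 = 149.2239 − 119.9866 = 29.2373

€29.24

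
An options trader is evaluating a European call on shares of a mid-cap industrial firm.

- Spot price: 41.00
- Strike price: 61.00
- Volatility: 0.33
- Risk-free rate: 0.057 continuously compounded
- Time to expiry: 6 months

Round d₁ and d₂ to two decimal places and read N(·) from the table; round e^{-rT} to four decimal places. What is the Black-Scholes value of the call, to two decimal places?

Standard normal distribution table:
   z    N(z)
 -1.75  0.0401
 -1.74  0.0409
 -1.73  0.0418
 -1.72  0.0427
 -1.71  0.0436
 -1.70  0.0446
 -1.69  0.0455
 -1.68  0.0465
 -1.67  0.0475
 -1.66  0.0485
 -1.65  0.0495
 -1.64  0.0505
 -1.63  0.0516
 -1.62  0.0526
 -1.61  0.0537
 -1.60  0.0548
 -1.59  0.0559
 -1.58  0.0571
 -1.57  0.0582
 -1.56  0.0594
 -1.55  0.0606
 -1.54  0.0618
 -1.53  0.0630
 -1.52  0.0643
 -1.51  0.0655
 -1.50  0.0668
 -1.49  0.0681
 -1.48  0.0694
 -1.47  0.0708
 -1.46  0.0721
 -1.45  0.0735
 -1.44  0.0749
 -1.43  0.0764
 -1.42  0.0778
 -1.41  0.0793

0.31

T = 0.5;  σ√T = 0.2333
d₁ = [ln(41/61) + (0.057 + 0.33²/2)·0.5] / 0.2333 = [-0.3973 + 0.0557] / 0.2333 = -1.4638 → -1.46
d₂ = d₁ − σ√T = -1.4638 − 0.2333 = -1.6972 → -1.70
exp(−rT) = exp(−0.057·0.5) = 0.9719
N(d₁) = N(-1.46) = 0.0721;  N(d₂) = N(-1.70) = 0.0446
C = 41·0.0721 − 61·0.9719·0.0446 = 2.9561 − 2.6442 = 0.3119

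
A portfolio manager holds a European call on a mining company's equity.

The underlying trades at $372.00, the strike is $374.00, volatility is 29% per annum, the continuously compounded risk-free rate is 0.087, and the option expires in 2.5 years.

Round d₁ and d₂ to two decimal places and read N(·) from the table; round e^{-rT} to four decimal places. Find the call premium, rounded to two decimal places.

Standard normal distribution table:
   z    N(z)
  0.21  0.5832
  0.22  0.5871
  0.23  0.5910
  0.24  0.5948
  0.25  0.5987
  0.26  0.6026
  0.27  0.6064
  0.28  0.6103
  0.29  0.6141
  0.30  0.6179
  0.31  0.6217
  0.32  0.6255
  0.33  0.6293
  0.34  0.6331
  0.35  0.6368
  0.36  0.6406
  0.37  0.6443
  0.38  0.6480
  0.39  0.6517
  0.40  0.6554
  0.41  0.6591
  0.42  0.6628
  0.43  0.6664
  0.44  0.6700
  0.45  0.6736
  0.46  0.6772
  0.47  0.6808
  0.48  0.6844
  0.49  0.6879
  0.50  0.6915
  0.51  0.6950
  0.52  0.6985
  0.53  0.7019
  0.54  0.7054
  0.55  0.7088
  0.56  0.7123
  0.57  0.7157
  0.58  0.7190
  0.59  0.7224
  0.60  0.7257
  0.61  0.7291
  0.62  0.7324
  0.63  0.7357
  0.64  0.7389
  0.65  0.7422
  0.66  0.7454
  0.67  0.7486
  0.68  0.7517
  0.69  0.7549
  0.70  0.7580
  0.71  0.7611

T = 2.5;  σ√T = 0.4585
d₁ = [ln(372/374) + (0.087 + 0.29²/2)·2.5] / 0.4585 = [-0.0054 + 0.3226] / 0.4585 = 0.6919 which rounds to 0.69
d₂ = d₁ − σ√T = 0.6919 − 0.4585 = 0.2334 which rounds to 0.23
exp(−rT) = exp(−0.087·2.5) = 0.8045
N(d₁) = N(0.69) = 0.7549;  N(d₂) = N(0.23) = 0.5910
C = 372·0.7549 − 374·0.8045·0.5910 = 280.8228 − 177.8219 = 103.0009

$103.00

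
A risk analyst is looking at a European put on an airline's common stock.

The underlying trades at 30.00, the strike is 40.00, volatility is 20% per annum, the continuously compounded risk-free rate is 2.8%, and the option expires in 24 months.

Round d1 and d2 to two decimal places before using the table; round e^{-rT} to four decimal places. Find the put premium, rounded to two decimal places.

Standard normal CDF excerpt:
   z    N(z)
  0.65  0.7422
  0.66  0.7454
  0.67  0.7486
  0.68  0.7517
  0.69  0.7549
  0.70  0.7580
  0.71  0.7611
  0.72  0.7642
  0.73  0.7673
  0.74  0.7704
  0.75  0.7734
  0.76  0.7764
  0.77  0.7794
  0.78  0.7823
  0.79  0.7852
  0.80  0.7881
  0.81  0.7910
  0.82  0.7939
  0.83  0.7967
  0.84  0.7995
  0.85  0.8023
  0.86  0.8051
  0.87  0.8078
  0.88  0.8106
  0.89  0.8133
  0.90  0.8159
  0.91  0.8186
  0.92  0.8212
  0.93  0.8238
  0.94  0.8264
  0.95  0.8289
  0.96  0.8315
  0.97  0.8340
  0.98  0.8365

8.90

σ√T = 0.2·√2 = 0.2828
d₁ = [ln(30/40) + (0.028 + 0.2²/2)·2] / 0.2828 = [-0.2877 + 0.0960] / 0.2828 = -0.6777 ≈ -0.68
d₂ = d₁ − σ√T = -0.6777 − 0.2828 = -0.9605 ≈ -0.96
e^(−rT) = e^(−0.028·2) = 0.9455
N(−d₂) = N(0.96) = 0.8315;  N(−d₁) = N(0.68) = 0.7517
P = 40·0.9455·0.8315 − 30·0.7517 = 31.4473 − 22.5510 = 8.8963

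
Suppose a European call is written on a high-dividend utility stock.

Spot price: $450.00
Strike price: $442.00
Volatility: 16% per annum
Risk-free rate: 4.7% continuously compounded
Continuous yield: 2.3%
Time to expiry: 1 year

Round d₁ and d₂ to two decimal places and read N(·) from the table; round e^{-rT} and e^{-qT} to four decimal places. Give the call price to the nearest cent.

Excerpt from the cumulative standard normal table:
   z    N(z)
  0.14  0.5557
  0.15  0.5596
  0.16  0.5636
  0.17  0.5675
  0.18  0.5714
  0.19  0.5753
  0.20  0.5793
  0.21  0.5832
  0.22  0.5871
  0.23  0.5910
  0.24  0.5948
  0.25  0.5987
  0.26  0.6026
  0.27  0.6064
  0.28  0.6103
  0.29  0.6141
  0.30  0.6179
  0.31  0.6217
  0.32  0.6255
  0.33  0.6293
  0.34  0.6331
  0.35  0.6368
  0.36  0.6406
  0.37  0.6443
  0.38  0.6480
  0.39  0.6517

T = 1;  σ√T = 0.1600
d₁ = [ln(450/442) + (0.047 − 0.023 + 0.16²/2)·1] / 0.1600 = [0.0179 + 0.0368] / 0.1600 = 0.3421 → 0.34
d₂ = d₁ − σ√T = 0.3421 − 0.1600 = 0.1821 → 0.18
e^(−qT) = e^(−0.023·1) = 0.9773;  e^(−rT) = e^(−0.047·1) = 0.9541
C = 450·0.9773·N(0.34) − 442·0.9541·N(0.18) = 450·0.9773·0.6331 − 442·0.9541·0.5714 = 278.4279 − 240.9664 = 37.4615

$37.46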